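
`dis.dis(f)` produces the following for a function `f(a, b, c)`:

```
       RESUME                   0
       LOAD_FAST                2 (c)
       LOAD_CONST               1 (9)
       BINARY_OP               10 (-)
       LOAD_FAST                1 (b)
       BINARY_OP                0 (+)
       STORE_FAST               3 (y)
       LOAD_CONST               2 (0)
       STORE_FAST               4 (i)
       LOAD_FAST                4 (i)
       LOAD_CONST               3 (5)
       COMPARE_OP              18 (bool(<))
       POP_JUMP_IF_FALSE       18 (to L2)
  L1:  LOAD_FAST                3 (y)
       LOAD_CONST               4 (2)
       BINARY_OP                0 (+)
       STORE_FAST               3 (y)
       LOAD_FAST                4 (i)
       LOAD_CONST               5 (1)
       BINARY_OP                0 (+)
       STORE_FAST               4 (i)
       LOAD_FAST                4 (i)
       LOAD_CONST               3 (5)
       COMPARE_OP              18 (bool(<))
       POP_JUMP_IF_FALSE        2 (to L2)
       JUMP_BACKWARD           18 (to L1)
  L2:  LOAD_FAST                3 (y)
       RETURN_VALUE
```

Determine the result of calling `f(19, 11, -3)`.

9

LOAD_FAST c → push -3
LOAD_CONST → push 9
BINARY_OP - → -3 - 9 = -12
LOAD_FAST b → push 11
BINARY_OP + → -12 + 11 = -1
STORE_FAST y → y=-1
LOAD_CONST → push 0
STORE_FAST i → i=0
LOAD_FAST i → push 0
LOAD_CONST → push 5
COMPARE_OP bool(<) → 0 vs 5 = True
POP_JUMP_IF_FALSE → pop True; no jump
LOAD_FAST y → push -1
LOAD_CONST → push 2
BINARY_OP + → -1 + 2 = 1
STORE_FAST y → y=1
LOAD_FAST i → push 0
LOAD_CONST → push 1
BINARY_OP + → 0 + 1 = 1
STORE_FAST i → i=1
LOAD_FAST i → push 1
LOAD_CONST → push 5
COMPARE_OP bool(<) → 1 vs 5 = True
POP_JUMP_IF_FALSE → pop True; no jump
LOAD_FAST y → push 1
LOAD_CONST → push 2
BINARY_OP + → 1 + 2 = 3
STORE_FAST y → y=3
LOAD_FAST i → push 1
LOAD_CONST → push 1
BINARY_OP + → 1 + 1 = 2
STORE_FAST i → i=2
LOAD_FAST i → push 2
LOAD_CONST → push 5
COMPARE_OP bool(<) → 2 vs 5 = True
POP_JUMP_IF_FALSE → pop True; no jump
LOAD_FAST y → push 3
LOAD_CONST → push 2
BINARY_OP + → 3 + 2 = 5
STORE_FAST y → y=5
LOAD_FAST i → push 2
LOAD_CONST → push 1
BINARY_OP + → 2 + 1 = 3
STORE_FAST i → i=3
LOAD_FAST i → push 3
LOAD_CONST → push 5
COMPARE_OP bool(<) → 3 vs 5 = True
POP_JUMP_IF_FALSE → pop True; no jump
LOAD_FAST y → push 5
LOAD_CONST → push 2
BINARY_OP + → 5 + 2 = 7
STORE_FAST y → y=7
LOAD_FAST i → push 3
LOAD_CONST → push 1
BINARY_OP + → 3 + 1 = 4
STORE_FAST i → i=4
LOAD_FAST i → push 4
LOAD_CONST → push 5
COMPARE_OP bool(<) → 4 vs 5 = True
POP_JUMP_IF_FALSE → pop True; no jump
LOAD_FAST y → push 7
LOAD_CONST → push 2
BINARY_OP + → 7 + 2 = 9
STORE_FAST y → y=9
LOAD_FAST i → push 4
LOAD_CONST → push 1
BINARY_OP + → 4 + 1 = 5
STORE_FAST i → i=5
LOAD_FAST i → push 5
LOAD_CONST → push 5
COMPARE_OP bool(<) → 5 vs 5 = False
POP_JUMP_IF_FALSE → pop False; jump
LOAD_FAST y → push 9
RETURN_VALUE → return 9.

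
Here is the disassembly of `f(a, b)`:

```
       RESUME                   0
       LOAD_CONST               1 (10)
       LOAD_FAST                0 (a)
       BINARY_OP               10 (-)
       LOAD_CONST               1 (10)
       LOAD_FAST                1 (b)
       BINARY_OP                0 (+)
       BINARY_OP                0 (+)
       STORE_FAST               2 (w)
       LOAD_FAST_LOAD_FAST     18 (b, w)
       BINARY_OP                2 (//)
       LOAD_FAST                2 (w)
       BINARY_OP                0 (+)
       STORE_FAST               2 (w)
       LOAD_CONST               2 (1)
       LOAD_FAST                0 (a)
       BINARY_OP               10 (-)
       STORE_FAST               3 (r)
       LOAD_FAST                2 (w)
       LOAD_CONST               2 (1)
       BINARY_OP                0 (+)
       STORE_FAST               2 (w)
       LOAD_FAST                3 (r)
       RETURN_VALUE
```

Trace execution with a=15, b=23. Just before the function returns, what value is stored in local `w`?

LOAD_CONST → push 10. Stack: [10]
LOAD_FAST a → push 15. Stack: [10, 15]
BINARY_OP - → 10 - 15 = -5. Stack: [-5]
LOAD_CONST → push 10. Stack: [-5, 10]
LOAD_FAST b → push 23. Stack: [-5, 10, 23]
BINARY_OP + → 10 + 23 = 33. Stack: [-5, 33]
BINARY_OP + → -5 + 33 = 28. Stack: [28]
STORE_FAST w → w=28. Stack: []
LOAD_FAST_LOAD_FAST b,w → push 23,28. Stack: [23, 28]
BINARY_OP // → 23 // 28 = 0. Stack: [0]
LOAD_FAST w → push 28. Stack: [0, 28]
BINARY_OP + → 0 + 28 = 28. Stack: [28]
STORE_FAST w → w=28. Stack: []
LOAD_CONST → push 1. Stack: [1]
LOAD_FAST a → push 15. Stack: [1, 15]
BINARY_OP - → 1 - 15 = -14. Stack: [-14]
STORE_FAST r → r=-14. Stack: []
LOAD_FAST w → push 28. Stack: [28]
LOAD_CONST → push 1. Stack: [28, 1]
BINARY_OP + → 28 + 1 = 29. Stack: [29]
STORE_FAST w → w=29. Stack: []
LOAD_FAST r → push -14. Stack: [-14]
RETURN_VALUE → return -14.

29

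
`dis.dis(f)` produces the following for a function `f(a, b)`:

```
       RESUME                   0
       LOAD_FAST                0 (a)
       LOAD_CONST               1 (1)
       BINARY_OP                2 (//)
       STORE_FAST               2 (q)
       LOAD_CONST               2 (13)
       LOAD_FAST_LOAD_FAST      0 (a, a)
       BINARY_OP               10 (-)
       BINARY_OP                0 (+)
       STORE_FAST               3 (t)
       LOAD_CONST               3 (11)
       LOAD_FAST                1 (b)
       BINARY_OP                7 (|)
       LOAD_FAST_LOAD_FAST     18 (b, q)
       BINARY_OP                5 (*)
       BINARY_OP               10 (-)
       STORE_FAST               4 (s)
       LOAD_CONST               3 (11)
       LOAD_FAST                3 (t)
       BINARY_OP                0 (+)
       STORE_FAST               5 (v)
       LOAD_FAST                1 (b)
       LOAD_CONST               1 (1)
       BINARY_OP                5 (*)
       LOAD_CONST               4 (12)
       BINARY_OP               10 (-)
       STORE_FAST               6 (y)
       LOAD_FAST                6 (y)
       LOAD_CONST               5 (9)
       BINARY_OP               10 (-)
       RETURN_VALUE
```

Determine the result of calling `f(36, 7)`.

LOAD_FAST a → push 36. Stack: [36]
LOAD_CONST → push 1. Stack: [36, 1]
BINARY_OP // → 36 // 1 = 36. Stack: [36]
STORE_FAST q → q=36. Stack: []
LOAD_CONST → push 13. Stack: [13]
LOAD_FAST_LOAD_FAST a,a → push 36,36. Stack: [13, 36, 36]
BINARY_OP - → 36 - 36 = 0. Stack: [13, 0]
BINARY_OP + → 13 + 0 = 13. Stack: [13]
STORE_FAST t → t=13. Stack: []
LOAD_CONST → push 11. Stack: [11]
LOAD_FAST b → push 7. Stack: [11, 7]
BINARY_OP | → 11 | 7 = 15. Stack: [15]
LOAD_FAST_LOAD_FAST b,q → push 7,36. Stack: [15, 7, 36]
BINARY_OP * → 7 * 36 = 252. Stack: [15, 252]
BINARY_OP - → 15 - 252 = -237. Stack: [-237]
STORE_FAST s → s=-237. Stack: []
LOAD_CONST → push 11. Stack: [11]
LOAD_FAST t → push 13. Stack: [11, 13]
BINARY_OP + → 11 + 13 = 24. Stack: [24]
STORE_FAST v → v=24. Stack: []
LOAD_FAST b → push 7. Stack: [7]
LOAD_CONST → push 1. Stack: [7, 1]
BINARY_OP * → 7 * 1 = 7. Stack: [7]
LOAD_CONST → push 12. Stack: [7, 12]
BINARY_OP - → 7 - 12 = -5. Stack: [-5]
STORE_FAST y → y=-5. Stack: []
LOAD_FAST y → push -5. Stack: [-5]
LOAD_CONST → push 9. Stack: [-5, 9]
BINARY_OP - → -5 - 9 = -14. Stack: [-14]
RETURN_VALUE → return -14.

-14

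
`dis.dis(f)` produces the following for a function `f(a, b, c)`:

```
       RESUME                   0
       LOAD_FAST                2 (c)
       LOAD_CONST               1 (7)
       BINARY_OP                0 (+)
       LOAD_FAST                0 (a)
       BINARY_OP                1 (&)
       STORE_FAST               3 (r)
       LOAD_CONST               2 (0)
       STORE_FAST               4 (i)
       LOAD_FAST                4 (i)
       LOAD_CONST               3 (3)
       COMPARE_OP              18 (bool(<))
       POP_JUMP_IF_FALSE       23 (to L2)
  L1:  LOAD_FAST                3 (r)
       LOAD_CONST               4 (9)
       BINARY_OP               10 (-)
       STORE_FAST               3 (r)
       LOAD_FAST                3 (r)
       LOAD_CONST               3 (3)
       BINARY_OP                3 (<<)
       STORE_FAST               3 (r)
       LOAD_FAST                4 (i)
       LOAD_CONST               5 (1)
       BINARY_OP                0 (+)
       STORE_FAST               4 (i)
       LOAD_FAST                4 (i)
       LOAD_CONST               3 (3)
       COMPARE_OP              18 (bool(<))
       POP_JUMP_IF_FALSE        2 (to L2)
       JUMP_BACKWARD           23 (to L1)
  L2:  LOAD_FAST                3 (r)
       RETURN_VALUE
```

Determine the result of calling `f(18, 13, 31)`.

-4232

LOAD_FAST c → push 31. Stack: [31]
LOAD_CONST → push 7. Stack: [31, 7]
BINARY_OP + → 31 + 7 = 38. Stack: [38]
LOAD_FAST a → push 18. Stack: [38, 18]
BINARY_OP & → 38 & 18 = 2. Stack: [2]
STORE_FAST r → r=2. Stack: []
LOAD_CONST → push 0. Stack: [0]
STORE_FAST i → i=0. Stack: []
LOAD_FAST i → push 0. Stack: [0]
LOAD_CONST → push 3. Stack: [0, 3]
COMPARE_OP bool(<) → 0 vs 3 = True. Stack: [True]
POP_JUMP_IF_FALSE → pop True; no jump. Stack: []
LOAD_FAST r → push 2. Stack: [2]
LOAD_CONST → push 9. Stack: [2, 9]
BINARY_OP - → 2 - 9 = -7. Stack: [-7]
STORE_FAST r → r=-7. Stack: []
LOAD_FAST r → push -7. Stack: [-7]
LOAD_CONST → push 3. Stack: [-7, 3]
BINARY_OP << → -7 << 3 = -56. Stack: [-56]
STORE_FAST r → r=-56. Stack: []
LOAD_FAST i → push 0. Stack: [0]
LOAD_CONST → push 1. Stack: [0, 1]
BINARY_OP + → 0 + 1 = 1. Stack: [1]
STORE_FAST i → i=1. Stack: []
LOAD_FAST i → push 1. Stack: [1]
LOAD_CONST → push 3. Stack: [1, 3]
COMPARE_OP bool(<) → 1 vs 3 = True. Stack: [True]
POP_JUMP_IF_FALSE → pop True; no jump. Stack: []
LOAD_FAST r → push -56. Stack: [-56]
LOAD_CONST → push 9. Stack: [-56, 9]
BINARY_OP - → -56 - 9 = -65. Stack: [-65]
STORE_FAST r → r=-65. Stack: []
LOAD_FAST r → push -65. Stack: [-65]
LOAD_CONST → push 3. Stack: [-65, 3]
BINARY_OP << → -65 << 3 = -520. Stack: [-520]
STORE_FAST r → r=-520. Stack: []
LOAD_FAST i → push 1. Stack: [1]
LOAD_CONST → push 1. Stack: [1, 1]
BINARY_OP + → 1 + 1 = 2. Stack: [2]
STORE_FAST i → i=2. Stack: []
LOAD_FAST i → push 2. Stack: [2]
LOAD_CONST → push 3. Stack: [2, 3]
COMPARE_OP bool(<) → 2 vs 3 = True. Stack: [True]
POP_JUMP_IF_FALSE → pop True; no jump. Stack: []
LOAD_FAST r → push -520. Stack: [-520]
LOAD_CONST → push 9. Stack: [-520, 9]
BINARY_OP - → -520 - 9 = -529. Stack: [-529]
STORE_FAST r → r=-529. Stack: []
LOAD_FAST r → push -529. Stack: [-529]
LOAD_CONST → push 3. Stack: [-529, 3]
BINARY_OP << → -529 << 3 = -4232. Stack: [-4232]
STORE_FAST r → r=-4232. Stack: []
LOAD_FAST i → push 2. Stack: [2]
LOAD_CONST → push 1. Stack: [2, 1]
BINARY_OP + → 2 + 1 = 3. Stack: [3]
STORE_FAST i → i=3. Stack: []
LOAD_FAST i → push 3. Stack: [3]
LOAD_CONST → push 3. Stack: [3, 3]
COMPARE_OP bool(<) → 3 vs 3 = False. Stack: [False]
POP_JUMP_IF_FALSE → pop False; jump. Stack: []
LOAD_FAST r → push -4232. Stack: [-4232]
RETURN_VALUE → return -4232.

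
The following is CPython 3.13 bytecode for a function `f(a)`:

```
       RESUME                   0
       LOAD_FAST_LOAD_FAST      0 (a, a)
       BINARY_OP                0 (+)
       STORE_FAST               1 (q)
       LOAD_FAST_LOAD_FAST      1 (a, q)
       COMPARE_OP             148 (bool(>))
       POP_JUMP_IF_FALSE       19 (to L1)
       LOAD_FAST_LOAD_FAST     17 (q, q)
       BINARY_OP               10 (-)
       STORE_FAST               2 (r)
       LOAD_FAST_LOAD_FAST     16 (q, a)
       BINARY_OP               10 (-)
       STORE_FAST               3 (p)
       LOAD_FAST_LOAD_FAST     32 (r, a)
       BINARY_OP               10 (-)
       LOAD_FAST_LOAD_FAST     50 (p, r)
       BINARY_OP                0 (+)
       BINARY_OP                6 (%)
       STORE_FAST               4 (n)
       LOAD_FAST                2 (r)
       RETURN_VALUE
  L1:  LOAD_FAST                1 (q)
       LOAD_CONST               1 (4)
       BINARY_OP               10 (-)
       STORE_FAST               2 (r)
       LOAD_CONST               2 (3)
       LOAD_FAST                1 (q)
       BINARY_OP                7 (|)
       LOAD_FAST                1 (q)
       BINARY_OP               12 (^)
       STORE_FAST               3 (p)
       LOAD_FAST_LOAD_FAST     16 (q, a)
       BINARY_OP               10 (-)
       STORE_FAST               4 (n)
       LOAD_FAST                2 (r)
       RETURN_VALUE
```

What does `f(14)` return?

24

LOAD_FAST_LOAD_FAST a,a → push 14,14. Stack: [14, 14]
BINARY_OP + → 14 + 14 = 28. Stack: [28]
STORE_FAST q → q=28. Stack: []
LOAD_FAST_LOAD_FAST a,q → push 14,28. Stack: [14, 28]
COMPARE_OP bool(>) → 14 vs 28 = False. Stack: [False]
POP_JUMP_IF_FALSE → pop False; jump. Stack: []
LOAD_FAST q → push 28. Stack: [28]
LOAD_CONST → push 4. Stack: [28, 4]
BINARY_OP - → 28 - 4 = 24. Stack: [24]
STORE_FAST r → r=24. Stack: []
LOAD_CONST → push 3. Stack: [3]
LOAD_FAST q → push 28. Stack: [3, 28]
BINARY_OP | → 3 | 28 = 31. Stack: [31]
LOAD_FAST q → push 28. Stack: [31, 28]
BINARY_OP ^ → 31 ^ 28 = 3. Stack: [3]
STORE_FAST p → p=3. Stack: []
LOAD_FAST_LOAD_FAST q,a → push 28,14. Stack: [28, 14]
BINARY_OP - → 28 - 14 = 14. Stack: [14]
STORE_FAST n → n=14. Stack: []
LOAD_FAST r → push 24. Stack: [24]
RETURN_VALUE → return 24.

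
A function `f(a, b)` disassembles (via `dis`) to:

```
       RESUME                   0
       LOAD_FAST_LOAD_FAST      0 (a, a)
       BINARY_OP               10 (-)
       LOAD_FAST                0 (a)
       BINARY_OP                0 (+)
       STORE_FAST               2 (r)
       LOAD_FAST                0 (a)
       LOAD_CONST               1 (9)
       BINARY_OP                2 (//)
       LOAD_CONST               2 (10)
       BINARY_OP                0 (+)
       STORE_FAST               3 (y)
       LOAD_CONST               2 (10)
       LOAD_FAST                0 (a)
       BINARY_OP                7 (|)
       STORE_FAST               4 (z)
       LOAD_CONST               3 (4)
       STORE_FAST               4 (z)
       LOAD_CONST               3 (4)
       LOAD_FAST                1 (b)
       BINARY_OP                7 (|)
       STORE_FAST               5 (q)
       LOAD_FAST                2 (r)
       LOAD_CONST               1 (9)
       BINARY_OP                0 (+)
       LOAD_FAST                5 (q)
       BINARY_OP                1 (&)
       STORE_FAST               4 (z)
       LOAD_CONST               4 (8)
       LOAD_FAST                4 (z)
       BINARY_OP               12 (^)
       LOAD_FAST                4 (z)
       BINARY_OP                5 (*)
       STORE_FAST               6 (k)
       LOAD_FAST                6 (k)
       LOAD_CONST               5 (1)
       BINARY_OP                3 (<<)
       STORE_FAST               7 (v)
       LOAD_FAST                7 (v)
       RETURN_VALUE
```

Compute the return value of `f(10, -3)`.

850

LOAD_FAST_LOAD_FAST a,a → push 10,10. Stack: [10, 10]
BINARY_OP - → 10 - 10 = 0. Stack: [0]
LOAD_FAST a → push 10. Stack: [0, 10]
BINARY_OP + → 0 + 10 = 10. Stack: [10]
STORE_FAST r → r=10. Stack: []
LOAD_FAST a → push 10. Stack: [10]
LOAD_CONST → push 9. Stack: [10, 9]
BINARY_OP // → 10 // 9 = 1. Stack: [1]
LOAD_CONST → push 10. Stack: [1, 10]
BINARY_OP + → 1 + 10 = 11. Stack: [11]
STORE_FAST y → y=11. Stack: []
LOAD_CONST → push 10. Stack: [10]
LOAD_FAST a → push 10. Stack: [10, 10]
BINARY_OP | → 10 | 10 = 10. Stack: [10]
STORE_FAST z → z=10. Stack: []
LOAD_CONST → push 4. Stack: [4]
STORE_FAST z → z=4. Stack: []
LOAD_CONST → push 4. Stack: [4]
LOAD_FAST b → push -3. Stack: [4, -3]
BINARY_OP | → 4 | -3 = -3. Stack: [-3]
STORE_FAST q → q=-3. Stack: []
LOAD_FAST r → push 10. Stack: [10]
LOAD_CONST → push 9. Stack: [10, 9]
BINARY_OP + → 10 + 9 = 19. Stack: [19]
LOAD_FAST q → push -3. Stack: [19, -3]
BINARY_OP & → 19 & -3 = 17. Stack: [17]
STORE_FAST z → z=17. Stack: []
LOAD_CONST → push 8. Stack: [8]
LOAD_FAST z → push 17. Stack: [8, 17]
BINARY_OP ^ → 8 ^ 17 = 25. Stack: [25]
LOAD_FAST z → push 17. Stack: [25, 17]
BINARY_OP * → 25 * 17 = 425. Stack: [425]
STORE_FAST k → k=425. Stack: []
LOAD_FAST k → push 425. Stack: [425]
LOAD_CONST → push 1. Stack: [425, 1]
BINARY_OP << → 425 << 1 = 850. Stack: [850]
STORE_FAST v → v=850. Stack: []
LOAD_FAST v → push 850. Stack: [850]
RETURN_VALUE → return 850.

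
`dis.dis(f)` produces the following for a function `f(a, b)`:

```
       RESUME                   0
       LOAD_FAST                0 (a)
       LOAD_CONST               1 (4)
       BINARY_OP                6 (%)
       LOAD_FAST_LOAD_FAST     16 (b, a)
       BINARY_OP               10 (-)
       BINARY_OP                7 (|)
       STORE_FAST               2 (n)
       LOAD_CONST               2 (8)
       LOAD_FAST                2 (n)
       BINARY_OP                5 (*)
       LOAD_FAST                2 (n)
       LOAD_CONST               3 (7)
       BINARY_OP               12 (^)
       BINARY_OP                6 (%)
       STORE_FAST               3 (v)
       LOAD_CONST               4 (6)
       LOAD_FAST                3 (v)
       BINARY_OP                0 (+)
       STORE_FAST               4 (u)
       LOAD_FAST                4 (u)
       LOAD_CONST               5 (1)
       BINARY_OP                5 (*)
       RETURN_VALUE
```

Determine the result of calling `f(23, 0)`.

LOAD_FAST a → push 23. Stack: [23]
LOAD_CONST → push 4. Stack: [23, 4]
BINARY_OP % → 23 % 4 = 3. Stack: [3]
LOAD_FAST_LOAD_FAST b,a → push 0,23. Stack: [3, 0, 23]
BINARY_OP - → 0 - 23 = -23. Stack: [3, -23]
BINARY_OP | → 3 | -23 = -21. Stack: [-21]
STORE_FAST n → n=-21. Stack: []
LOAD_CONST → push 8. Stack: [8]
LOAD_FAST n → push -21. Stack: [8, -21]
BINARY_OP * → 8 * -21 = -168. Stack: [-168]
LOAD_FAST n → push -21. Stack: [-168, -21]
LOAD_CONST → push 7. Stack: [-168, -21, 7]
BINARY_OP ^ → -21 ^ 7 = -20. Stack: [-168, -20]
BINARY_OP % → -168 % -20 = -8. Stack: [-8]
STORE_FAST v → v=-8. Stack: []
LOAD_CONST → push 6. Stack: [6]
LOAD_FAST v → push -8. Stack: [6, -8]
BINARY_OP + → 6 + -8 = -2. Stack: [-2]
STORE_FAST u → u=-2. Stack: []
LOAD_FAST u → push -2. Stack: [-2]
LOAD_CONST → push 1. Stack: [-2, 1]
BINARY_OP * → -2 * 1 = -2. Stack: [-2]
RETURN_VALUE → return -2.

-2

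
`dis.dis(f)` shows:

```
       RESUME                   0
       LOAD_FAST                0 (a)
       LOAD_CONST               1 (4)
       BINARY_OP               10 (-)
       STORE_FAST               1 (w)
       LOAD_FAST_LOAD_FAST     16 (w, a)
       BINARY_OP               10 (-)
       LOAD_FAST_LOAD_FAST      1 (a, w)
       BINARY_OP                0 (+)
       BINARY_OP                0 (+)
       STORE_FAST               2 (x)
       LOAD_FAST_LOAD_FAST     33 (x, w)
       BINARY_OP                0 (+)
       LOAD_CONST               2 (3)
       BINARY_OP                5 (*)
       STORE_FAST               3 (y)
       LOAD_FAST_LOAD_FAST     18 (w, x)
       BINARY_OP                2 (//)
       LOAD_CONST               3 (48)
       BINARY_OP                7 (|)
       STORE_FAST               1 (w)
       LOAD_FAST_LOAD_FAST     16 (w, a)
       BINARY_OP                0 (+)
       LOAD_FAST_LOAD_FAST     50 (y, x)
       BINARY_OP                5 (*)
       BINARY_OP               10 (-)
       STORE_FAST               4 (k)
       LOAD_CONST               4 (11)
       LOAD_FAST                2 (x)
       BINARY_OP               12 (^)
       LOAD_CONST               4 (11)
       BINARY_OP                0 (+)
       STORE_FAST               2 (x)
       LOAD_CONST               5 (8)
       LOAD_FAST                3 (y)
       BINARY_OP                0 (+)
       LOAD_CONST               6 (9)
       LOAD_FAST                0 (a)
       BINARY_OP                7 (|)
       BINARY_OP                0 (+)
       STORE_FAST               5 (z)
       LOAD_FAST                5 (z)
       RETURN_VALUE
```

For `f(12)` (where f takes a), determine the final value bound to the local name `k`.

LOAD_FAST a → push 12. Stack: [12]
LOAD_CONST → push 4. Stack: [12, 4]
BINARY_OP - → 12 - 4 = 8. Stack: [8]
STORE_FAST w → w=8. Stack: []
LOAD_FAST_LOAD_FAST w,a → push 8,12. Stack: [8, 12]
BINARY_OP - → 8 - 12 = -4. Stack: [-4]
LOAD_FAST_LOAD_FAST a,w → push 12,8. Stack: [-4, 12, 8]
BINARY_OP + → 12 + 8 = 20. Stack: [-4, 20]
BINARY_OP + → -4 + 20 = 16. Stack: [16]
STORE_FAST x → x=16. Stack: []
LOAD_FAST_LOAD_FAST x,w → push 16,8. Stack: [16, 8]
BINARY_OP + → 16 + 8 = 24. Stack: [24]
LOAD_CONST → push 3. Stack: [24, 3]
BINARY_OP * → 24 * 3 = 72. Stack: [72]
STORE_FAST y → y=72. Stack: []
LOAD_FAST_LOAD_FAST w,x → push 8,16. Stack: [8, 16]
BINARY_OP // → 8 // 16 = 0. Stack: [0]
LOAD_CONST → push 48. Stack: [0, 48]
BINARY_OP | → 0 | 48 = 48. Stack: [48]
STORE_FAST w → w=48. Stack: []
LOAD_FAST_LOAD_FAST w,a → push 48,12. Stack: [48, 12]
BINARY_OP + → 48 + 12 = 60. Stack: [60]
LOAD_FAST_LOAD_FAST y,x → push 72,16. Stack: [60, 72, 16]
BINARY_OP * → 72 * 16 = 1152. Stack: [60, 1152]
BINARY_OP - → 60 - 1152 = -1092. Stack: [-1092]
STORE_FAST k → k=-1092. Stack: []
LOAD_CONST → push 11. Stack: [11]
LOAD_FAST x → push 16. Stack: [11, 16]
BINARY_OP ^ → 11 ^ 16 = 27. Stack: [27]
LOAD_CONST → push 11. Stack: [27, 11]
BINARY_OP + → 27 + 11 = 38. Stack: [38]
STORE_FAST x → x=38. Stack: []
LOAD_CONST → push 8. Stack: [8]
LOAD_FAST y → push 72. Stack: [8, 72]
BINARY_OP + → 8 + 72 = 80. Stack: [80]
LOAD_CONST → push 9. Stack: [80, 9]
LOAD_FAST a → push 12. Stack: [80, 9, 12]
BINARY_OP | → 9 | 12 = 13. Stack: [80, 13]
BINARY_OP + → 80 + 13 = 93. Stack: [93]
STORE_FAST z → z=93. Stack: []
LOAD_FAST z → push 93. Stack: [93]
RETURN_VALUE → return 93.

-1092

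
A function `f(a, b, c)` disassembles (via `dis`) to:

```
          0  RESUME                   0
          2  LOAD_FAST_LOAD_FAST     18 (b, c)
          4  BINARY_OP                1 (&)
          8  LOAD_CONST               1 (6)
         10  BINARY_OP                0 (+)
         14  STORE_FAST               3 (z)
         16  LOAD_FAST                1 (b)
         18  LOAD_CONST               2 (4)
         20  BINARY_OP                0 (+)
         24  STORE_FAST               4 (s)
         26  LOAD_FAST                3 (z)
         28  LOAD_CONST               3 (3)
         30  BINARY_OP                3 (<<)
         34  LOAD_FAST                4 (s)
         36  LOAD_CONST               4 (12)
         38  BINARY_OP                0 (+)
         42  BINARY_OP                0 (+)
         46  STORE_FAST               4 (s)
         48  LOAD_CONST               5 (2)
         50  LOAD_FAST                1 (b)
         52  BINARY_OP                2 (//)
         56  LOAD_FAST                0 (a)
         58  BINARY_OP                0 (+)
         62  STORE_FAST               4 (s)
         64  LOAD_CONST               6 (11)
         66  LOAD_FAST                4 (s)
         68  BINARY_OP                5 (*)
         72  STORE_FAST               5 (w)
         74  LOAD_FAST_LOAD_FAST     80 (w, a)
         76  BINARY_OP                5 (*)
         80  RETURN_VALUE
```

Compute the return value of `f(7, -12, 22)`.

LOAD_FAST_LOAD_FAST b,c → push -12,22. Stack: [-12, 22]
BINARY_OP & → -12 & 22 = 20. Stack: [20]
LOAD_CONST → push 6. Stack: [20, 6]
BINARY_OP + → 20 + 6 = 26. Stack: [26]
STORE_FAST z → z=26. Stack: []
LOAD_FAST b → push -12. Stack: [-12]
LOAD_CONST → push 4. Stack: [-12, 4]
BINARY_OP + → -12 + 4 = -8. Stack: [-8]
STORE_FAST s → s=-8. Stack: []
LOAD_FAST z → push 26. Stack: [26]
LOAD_CONST → push 3. Stack: [26, 3]
BINARY_OP << → 26 << 3 = 208. Stack: [208]
LOAD_FAST s → push -8. Stack: [208, -8]
LOAD_CONST → push 12. Stack: [208, -8, 12]
BINARY_OP + → -8 + 12 = 4. Stack: [208, 4]
BINARY_OP + → 208 + 4 = 212. Stack: [212]
STORE_FAST s → s=212. Stack: []
LOAD_CONST → push 2. Stack: [2]
LOAD_FAST b → push -12. Stack: [2, -12]
BINARY_OP // → 2 // -12 = -1. Stack: [-1]
LOAD_FAST a → push 7. Stack: [-1, 7]
BINARY_OP + → -1 + 7 = 6. Stack: [6]
STORE_FAST s → s=6. Stack: []
LOAD_CONST → push 11. Stack: [11]
LOAD_FAST s → push 6. Stack: [11, 6]
BINARY_OP * → 11 * 6 = 66. Stack: [66]
STORE_FAST w → w=66. Stack: []
LOAD_FAST_LOAD_FAST w,a → push 66,7. Stack: [66, 7]
BINARY_OP * → 66 * 7 = 462. Stack: [462]
RETURN_VALUE → return 462.

462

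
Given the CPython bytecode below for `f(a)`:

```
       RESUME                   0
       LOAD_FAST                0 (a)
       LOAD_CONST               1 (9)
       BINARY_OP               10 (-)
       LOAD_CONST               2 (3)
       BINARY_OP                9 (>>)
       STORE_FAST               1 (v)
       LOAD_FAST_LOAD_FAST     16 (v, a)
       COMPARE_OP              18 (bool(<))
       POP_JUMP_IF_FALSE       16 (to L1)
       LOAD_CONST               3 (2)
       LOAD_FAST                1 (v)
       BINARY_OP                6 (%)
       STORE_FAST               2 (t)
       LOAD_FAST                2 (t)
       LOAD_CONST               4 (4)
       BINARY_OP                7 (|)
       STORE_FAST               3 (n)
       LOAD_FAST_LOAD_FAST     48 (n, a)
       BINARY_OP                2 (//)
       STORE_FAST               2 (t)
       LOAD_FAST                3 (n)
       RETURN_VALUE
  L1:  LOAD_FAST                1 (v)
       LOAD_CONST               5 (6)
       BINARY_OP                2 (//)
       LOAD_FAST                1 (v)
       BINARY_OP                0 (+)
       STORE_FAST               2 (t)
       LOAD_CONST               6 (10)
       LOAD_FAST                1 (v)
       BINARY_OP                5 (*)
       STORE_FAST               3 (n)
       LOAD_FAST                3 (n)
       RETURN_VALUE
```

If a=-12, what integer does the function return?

-30

LOAD_FAST a → push -12. Stack: [-12]
LOAD_CONST → push 9. Stack: [-12, 9]
BINARY_OP - → -12 - 9 = -21. Stack: [-21]
LOAD_CONST → push 3. Stack: [-21, 3]
BINARY_OP >> → -21 >> 3 = -3. Stack: [-3]
STORE_FAST v → v=-3. Stack: []
LOAD_FAST_LOAD_FAST v,a → push -3,-12. Stack: [-3, -12]
COMPARE_OP bool(<) → -3 vs -12 = False. Stack: [False]
POP_JUMP_IF_FALSE → pop False; jump. Stack: []
LOAD_FAST v → push -3. Stack: [-3]
LOAD_CONST → push 6. Stack: [-3, 6]
BINARY_OP // → -3 // 6 = -1. Stack: [-1]
LOAD_FAST v → push -3. Stack: [-1, -3]
BINARY_OP + → -1 + -3 = -4. Stack: [-4]
STORE_FAST t → t=-4. Stack: []
LOAD_CONST → push 10. Stack: [10]
LOAD_FAST v → push -3. Stack: [10, -3]
BINARY_OP * → 10 * -3 = -30. Stack: [-30]
STORE_FAST n → n=-30. Stack: []
LOAD_FAST n → push -30. Stack: [-30]
RETURN_VALUE → return -30.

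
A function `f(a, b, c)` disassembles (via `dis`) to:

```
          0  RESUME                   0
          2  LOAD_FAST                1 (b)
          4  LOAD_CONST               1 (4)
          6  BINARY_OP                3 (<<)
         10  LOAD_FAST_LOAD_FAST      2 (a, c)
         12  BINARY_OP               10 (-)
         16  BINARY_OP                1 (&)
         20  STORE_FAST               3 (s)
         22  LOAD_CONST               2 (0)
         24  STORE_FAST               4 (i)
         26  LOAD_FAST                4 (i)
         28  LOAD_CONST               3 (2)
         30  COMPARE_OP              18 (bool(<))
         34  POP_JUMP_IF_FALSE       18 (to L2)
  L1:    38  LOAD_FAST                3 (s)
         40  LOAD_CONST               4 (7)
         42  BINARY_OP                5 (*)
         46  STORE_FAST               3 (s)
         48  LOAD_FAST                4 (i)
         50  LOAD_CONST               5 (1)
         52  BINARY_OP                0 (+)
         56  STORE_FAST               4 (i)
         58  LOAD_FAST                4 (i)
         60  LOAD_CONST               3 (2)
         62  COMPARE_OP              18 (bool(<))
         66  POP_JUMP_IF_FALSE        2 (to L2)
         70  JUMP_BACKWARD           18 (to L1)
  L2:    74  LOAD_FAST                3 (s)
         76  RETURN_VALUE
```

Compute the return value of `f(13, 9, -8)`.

LOAD_FAST b → push 9. Stack: [9]
LOAD_CONST → push 4. Stack: [9, 4]
BINARY_OP << → 9 << 4 = 144. Stack: [144]
LOAD_FAST_LOAD_FAST a,c → push 13,-8. Stack: [144, 13, -8]
BINARY_OP - → 13 - -8 = 21. Stack: [144, 21]
BINARY_OP & → 144 & 21 = 16. Stack: [16]
STORE_FAST s → s=16. Stack: []
LOAD_CONST → push 0. Stack: [0]
STORE_FAST i → i=0. Stack: []
LOAD_FAST i → push 0. Stack: [0]
LOAD_CONST → push 2. Stack: [0, 2]
COMPARE_OP bool(<) → 0 vs 2 = True. Stack: [True]
POP_JUMP_IF_FALSE → pop True; no jump. Stack: []
LOAD_FAST s → push 16. Stack: [16]
LOAD_CONST → push 7. Stack: [16, 7]
BINARY_OP * → 16 * 7 = 112. Stack: [112]
STORE_FAST s → s=112. Stack: []
LOAD_FAST i → push 0. Stack: [0]
LOAD_CONST → push 1. Stack: [0, 1]
BINARY_OP + → 0 + 1 = 1. Stack: [1]
STORE_FAST i → i=1. Stack: []
LOAD_FAST i → push 1. Stack: [1]
LOAD_CONST → push 2. Stack: [1, 2]
COMPARE_OP bool(<) → 1 vs 2 = True. Stack: [True]
POP_JUMP_IF_FALSE → pop True; no jump. Stack: []
LOAD_FAST s → push 112. Stack: [112]
LOAD_CONST → push 7. Stack: [112, 7]
BINARY_OP * → 112 * 7 = 784. Stack: [784]
STORE_FAST s → s=784. Stack: []
LOAD_FAST i → push 1. Stack: [1]
LOAD_CONST → push 1. Stack: [1, 1]
BINARY_OP + → 1 + 1 = 2. Stack: [2]
STORE_FAST i → i=2. Stack: []
LOAD_FAST i → push 2. Stack: [2]
LOAD_CONST → push 2. Stack: [2, 2]
COMPARE_OP bool(<) → 2 vs 2 = False. Stack: [False]
POP_JUMP_IF_FALSE → pop False; jump. Stack: []
LOAD_FAST s → push 784. Stack: [784]
RETURN_VALUE → return 784.

784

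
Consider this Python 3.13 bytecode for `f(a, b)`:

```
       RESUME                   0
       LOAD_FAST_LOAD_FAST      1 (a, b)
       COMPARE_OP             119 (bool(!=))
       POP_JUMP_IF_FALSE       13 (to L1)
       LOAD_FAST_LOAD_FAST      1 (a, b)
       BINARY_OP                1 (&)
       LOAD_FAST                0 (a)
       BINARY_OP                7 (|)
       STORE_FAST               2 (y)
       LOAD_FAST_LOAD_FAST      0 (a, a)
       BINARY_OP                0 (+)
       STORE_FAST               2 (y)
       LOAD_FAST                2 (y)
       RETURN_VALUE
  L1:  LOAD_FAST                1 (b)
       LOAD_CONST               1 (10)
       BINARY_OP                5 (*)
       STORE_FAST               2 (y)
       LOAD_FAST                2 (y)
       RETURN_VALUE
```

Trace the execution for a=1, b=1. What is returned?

10

LOAD_FAST_LOAD_FAST a,b → push 1,1. Stack: [1, 1]
COMPARE_OP bool(!=) → 1 vs 1 = False. Stack: [False]
POP_JUMP_IF_FALSE → pop False; jump. Stack: []
LOAD_FAST b → push 1. Stack: [1]
LOAD_CONST → push 10. Stack: [1, 10]
BINARY_OP * → 1 * 10 = 10. Stack: [10]
STORE_FAST y → y=10. Stack: []
LOAD_FAST y → push 10. Stack: [10]
RETURN_VALUE → return 10.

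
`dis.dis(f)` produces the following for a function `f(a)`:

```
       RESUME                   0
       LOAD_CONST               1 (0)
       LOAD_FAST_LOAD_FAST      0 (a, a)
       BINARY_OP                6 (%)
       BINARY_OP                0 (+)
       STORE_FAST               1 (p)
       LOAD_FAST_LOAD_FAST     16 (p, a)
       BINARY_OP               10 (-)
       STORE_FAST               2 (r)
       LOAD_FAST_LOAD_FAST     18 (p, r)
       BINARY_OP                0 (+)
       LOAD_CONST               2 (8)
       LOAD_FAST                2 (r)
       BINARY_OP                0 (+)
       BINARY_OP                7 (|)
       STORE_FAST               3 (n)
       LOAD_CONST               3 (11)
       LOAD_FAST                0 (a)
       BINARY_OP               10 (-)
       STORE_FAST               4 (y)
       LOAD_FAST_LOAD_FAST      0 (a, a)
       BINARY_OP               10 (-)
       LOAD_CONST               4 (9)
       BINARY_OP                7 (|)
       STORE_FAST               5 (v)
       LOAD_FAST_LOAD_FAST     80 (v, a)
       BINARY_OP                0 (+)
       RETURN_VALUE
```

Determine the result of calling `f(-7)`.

2

LOAD_CONST → push 0. Stack: [0]
LOAD_FAST_LOAD_FAST a,a → push -7,-7. Stack: [0, -7, -7]
BINARY_OP % → -7 % -7 = 0. Stack: [0, 0]
BINARY_OP + → 0 + 0 = 0. Stack: [0]
STORE_FAST p → p=0. Stack: []
LOAD_FAST_LOAD_FAST p,a → push 0,-7. Stack: [0, -7]
BINARY_OP - → 0 - -7 = 7. Stack: [7]
STORE_FAST r → r=7. Stack: []
LOAD_FAST_LOAD_FAST p,r → push 0,7. Stack: [0, 7]
BINARY_OP + → 0 + 7 = 7. Stack: [7]
LOAD_CONST → push 8. Stack: [7, 8]
LOAD_FAST r → push 7. Stack: [7, 8, 7]
BINARY_OP + → 8 + 7 = 15. Stack: [7, 15]
BINARY_OP | → 7 | 15 = 15. Stack: [15]
STORE_FAST n → n=15. Stack: []
LOAD_CONST → push 11. Stack: [11]
LOAD_FAST a → push -7. Stack: [11, -7]
BINARY_OP - → 11 - -7 = 18. Stack: [18]
STORE_FAST y → y=18. Stack: []
LOAD_FAST_LOAD_FAST a,a → push -7,-7. Stack: [-7, -7]
BINARY_OP - → -7 - -7 = 0. Stack: [0]
LOAD_CONST → push 9. Stack: [0, 9]
BINARY_OP | → 0 | 9 = 9. Stack: [9]
STORE_FAST v → v=9. Stack: []
LOAD_FAST_LOAD_FAST v,a → push 9,-7. Stack: [9, -7]
BINARY_OP + → 9 + -7 = 2. Stack: [2]
RETURN_VALUE → return 2.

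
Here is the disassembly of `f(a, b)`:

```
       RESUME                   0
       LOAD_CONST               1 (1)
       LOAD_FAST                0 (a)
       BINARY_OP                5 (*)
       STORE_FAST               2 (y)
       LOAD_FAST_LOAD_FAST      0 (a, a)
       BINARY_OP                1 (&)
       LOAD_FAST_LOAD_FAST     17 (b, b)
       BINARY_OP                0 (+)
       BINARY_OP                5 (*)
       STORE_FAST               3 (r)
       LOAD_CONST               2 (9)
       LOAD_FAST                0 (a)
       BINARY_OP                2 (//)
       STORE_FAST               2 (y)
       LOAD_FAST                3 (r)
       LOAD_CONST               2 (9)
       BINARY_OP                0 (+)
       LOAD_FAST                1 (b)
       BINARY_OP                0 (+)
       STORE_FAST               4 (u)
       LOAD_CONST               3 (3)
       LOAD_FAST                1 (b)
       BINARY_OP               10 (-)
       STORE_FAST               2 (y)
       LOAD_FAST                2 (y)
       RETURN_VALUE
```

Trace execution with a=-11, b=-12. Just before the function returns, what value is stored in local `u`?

261

LOAD_CONST → push 1. Stack: [1]
LOAD_FAST a → push -11. Stack: [1, -11]
BINARY_OP * → 1 * -11 = -11. Stack: [-11]
STORE_FAST y → y=-11. Stack: []
LOAD_FAST_LOAD_FAST a,a → push -11,-11. Stack: [-11, -11]
BINARY_OP & → -11 & -11 = -11. Stack: [-11]
LOAD_FAST_LOAD_FAST b,b → push -12,-12. Stack: [-11, -12, -12]
BINARY_OP + → -12 + -12 = -24. Stack: [-11, -24]
BINARY_OP * → -11 * -24 = 264. Stack: [264]
STORE_FAST r → r=264. Stack: []
LOAD_CONST → push 9. Stack: [9]
LOAD_FAST a → push -11. Stack: [9, -11]
BINARY_OP // → 9 // -11 = -1. Stack: [-1]
STORE_FAST y → y=-1. Stack: []
LOAD_FAST r → push 264. Stack: [264]
LOAD_CONST → push 9. Stack: [264, 9]
BINARY_OP + → 264 + 9 = 273. Stack: [273]
LOAD_FAST b → push -12. Stack: [273, -12]
BINARY_OP + → 273 + -12 = 261. Stack: [261]
STORE_FAST u → u=261. Stack: []
LOAD_CONST → push 3. Stack: [3]
LOAD_FAST b → push -12. Stack: [3, -12]
BINARY_OP - → 3 - -12 = 15. Stack: [15]
STORE_FAST y → y=15. Stack: []
LOAD_FAST y → push 15. Stack: [15]
RETURN_VALUE → return 15.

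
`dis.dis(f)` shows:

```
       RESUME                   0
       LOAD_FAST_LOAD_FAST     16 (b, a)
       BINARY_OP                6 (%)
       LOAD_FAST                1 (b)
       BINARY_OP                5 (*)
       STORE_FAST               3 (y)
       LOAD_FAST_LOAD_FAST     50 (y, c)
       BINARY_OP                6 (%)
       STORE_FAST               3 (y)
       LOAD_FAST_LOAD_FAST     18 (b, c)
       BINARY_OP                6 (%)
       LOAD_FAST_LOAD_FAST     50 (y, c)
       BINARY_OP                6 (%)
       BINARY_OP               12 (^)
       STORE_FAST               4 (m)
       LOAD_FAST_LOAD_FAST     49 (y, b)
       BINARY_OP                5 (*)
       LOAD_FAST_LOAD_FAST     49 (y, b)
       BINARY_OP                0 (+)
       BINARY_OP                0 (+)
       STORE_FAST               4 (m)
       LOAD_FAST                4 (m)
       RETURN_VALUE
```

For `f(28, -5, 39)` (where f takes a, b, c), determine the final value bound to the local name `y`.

LOAD_FAST_LOAD_FAST b,a → push -5,28. Stack: [-5, 28]
BINARY_OP % → -5 % 28 = 23. Stack: [23]
LOAD_FAST b → push -5. Stack: [23, -5]
BINARY_OP * → 23 * -5 = -115. Stack: [-115]
STORE_FAST y → y=-115. Stack: []
LOAD_FAST_LOAD_FAST y,c → push -115,39. Stack: [-115, 39]
BINARY_OP % → -115 % 39 = 2. Stack: [2]
STORE_FAST y → y=2. Stack: []
LOAD_FAST_LOAD_FAST b,c → push -5,39. Stack: [-5, 39]
BINARY_OP % → -5 % 39 = 34. Stack: [34]
LOAD_FAST_LOAD_FAST y,c → push 2,39. Stack: [34, 2, 39]
BINARY_OP % → 2 % 39 = 2. Stack: [34, 2]
BINARY_OP ^ → 34 ^ 2 = 32. Stack: [32]
STORE_FAST m → m=32. Stack: []
LOAD_FAST_LOAD_FAST y,b → push 2,-5. Stack: [2, -5]
BINARY_OP * → 2 * -5 = -10. Stack: [-10]
LOAD_FAST_LOAD_FAST y,b → push 2,-5. Stack: [-10, 2, -5]
BINARY_OP + → 2 + -5 = -3. Stack: [-10, -3]
BINARY_OP + → -10 + -3 = -13. Stack: [-13]
STORE_FAST m → m=-13. Stack: []
LOAD_FAST m → push -13. Stack: [-13]
RETURN_VALUE → return -13.

2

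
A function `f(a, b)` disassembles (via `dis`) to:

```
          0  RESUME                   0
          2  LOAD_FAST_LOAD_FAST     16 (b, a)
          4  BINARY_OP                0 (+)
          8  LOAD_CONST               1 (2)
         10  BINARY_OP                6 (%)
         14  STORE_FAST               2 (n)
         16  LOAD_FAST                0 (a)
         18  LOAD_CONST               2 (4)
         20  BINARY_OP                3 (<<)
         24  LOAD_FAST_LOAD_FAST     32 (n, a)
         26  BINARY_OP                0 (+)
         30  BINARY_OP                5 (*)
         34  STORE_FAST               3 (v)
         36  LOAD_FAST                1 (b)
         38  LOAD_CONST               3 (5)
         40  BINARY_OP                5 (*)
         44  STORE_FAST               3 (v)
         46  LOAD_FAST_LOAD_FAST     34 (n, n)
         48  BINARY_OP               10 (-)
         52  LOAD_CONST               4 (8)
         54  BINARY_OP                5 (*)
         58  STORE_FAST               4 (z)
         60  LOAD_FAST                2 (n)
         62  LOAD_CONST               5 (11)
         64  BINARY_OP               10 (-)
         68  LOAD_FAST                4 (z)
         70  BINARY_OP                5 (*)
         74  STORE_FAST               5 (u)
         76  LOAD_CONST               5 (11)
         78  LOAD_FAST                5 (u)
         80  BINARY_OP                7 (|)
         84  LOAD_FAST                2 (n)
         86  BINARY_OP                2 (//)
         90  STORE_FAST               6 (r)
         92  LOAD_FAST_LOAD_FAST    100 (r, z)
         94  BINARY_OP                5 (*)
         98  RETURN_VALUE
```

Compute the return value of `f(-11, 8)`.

LOAD_FAST_LOAD_FAST b,a → push 8,-11. Stack: [8, -11]
BINARY_OP + → 8 + -11 = -3. Stack: [-3]
LOAD_CONST → push 2. Stack: [-3, 2]
BINARY_OP % → -3 % 2 = 1. Stack: [1]
STORE_FAST n → n=1. Stack: []
LOAD_FAST a → push -11. Stack: [-11]
LOAD_CONST → push 4. Stack: [-11, 4]
BINARY_OP << → -11 << 4 = -176. Stack: [-176]
LOAD_FAST_LOAD_FAST n,a → push 1,-11. Stack: [-176, 1, -11]
BINARY_OP + → 1 + -11 = -10. Stack: [-176, -10]
BINARY_OP * → -176 * -10 = 1760. Stack: [1760]
STORE_FAST v → v=1760. Stack: []
LOAD_FAST b → push 8. Stack: [8]
LOAD_CONST → push 5. Stack: [8, 5]
BINARY_OP * → 8 * 5 = 40. Stack: [40]
STORE_FAST v → v=40. Stack: []
LOAD_FAST_LOAD_FAST n,n → push 1,1. Stack: [1, 1]
BINARY_OP - → 1 - 1 = 0. Stack: [0]
LOAD_CONST → push 8. Stack: [0, 8]
BINARY_OP * → 0 * 8 = 0. Stack: [0]
STORE_FAST z → z=0. Stack: []
LOAD_FAST n → push 1. Stack: [1]
LOAD_CONST → push 11. Stack: [1, 11]
BINARY_OP - → 1 - 11 = -10. Stack: [-10]
LOAD_FAST z → push 0. Stack: [-10, 0]
BINARY_OP * → -10 * 0 = 0. Stack: [0]
STORE_FAST u → u=0. Stack: []
LOAD_CONST → push 11. Stack: [11]
LOAD_FAST u → push 0. Stack: [11, 0]
BINARY_OP | → 11 | 0 = 11. Stack: [11]
LOAD_FAST n → push 1. Stack: [11, 1]
BINARY_OP // → 11 // 1 = 11. Stack: [11]
STORE_FAST r → r=11. Stack: []
LOAD_FAST_LOAD_FAST r,z → push 11,0. Stack: [11, 0]
BINARY_OP * → 11 * 0 = 0. Stack: [0]
RETURN_VALUE → return 0.

0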